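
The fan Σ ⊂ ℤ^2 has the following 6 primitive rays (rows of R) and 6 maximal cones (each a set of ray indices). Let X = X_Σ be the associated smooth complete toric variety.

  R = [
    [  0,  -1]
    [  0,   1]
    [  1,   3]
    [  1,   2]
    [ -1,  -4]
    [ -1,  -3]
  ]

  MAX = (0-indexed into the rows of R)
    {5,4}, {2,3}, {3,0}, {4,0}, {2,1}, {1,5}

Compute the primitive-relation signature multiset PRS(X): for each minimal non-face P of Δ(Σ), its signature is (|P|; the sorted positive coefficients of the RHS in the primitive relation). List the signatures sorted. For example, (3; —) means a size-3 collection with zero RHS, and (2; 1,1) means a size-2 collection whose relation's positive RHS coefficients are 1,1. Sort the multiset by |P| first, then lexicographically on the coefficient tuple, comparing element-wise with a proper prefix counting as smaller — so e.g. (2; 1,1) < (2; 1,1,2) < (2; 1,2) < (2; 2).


9 minimal non-faces of Δ(Σ) (on 6 rays):

  P={0,1}:  v_{0} + v_{1} = 0  ⟹  sig = (2; —)
  P={2,5}:  v_{2} + v_{5} = 0  ⟹  sig = (2; —)
  P={0,2}:  v_{0} + v_{2} = v_{3}  ⟹  sig = (2; 1)
  P={0,5}:  v_{0} + v_{5} = v_{4}  ⟹  sig = (2; 1)
  P={1,3}:  v_{1} + v_{3} = v_{2}  ⟹  sig = (2; 1)
  P={1,4}:  v_{1} + v_{4} = v_{5}  ⟹  sig = (2; 1)
  P={2,4}:  v_{2} + v_{4} = v_{0}  ⟹  sig = (2; 1)
  P={3,5}:  v_{3} + v_{5} = v_{0}  ⟹  sig = (2; 1)
  P={3,4}:  v_{3} + v_{4} = 2·v_{0}  ⟹  sig = (2; 2)

Signatures (|P|; sorted positive RHS coefficients), sorted:
{ (2; —) ×2,  (2; 1) ×6,  (2; 2) }


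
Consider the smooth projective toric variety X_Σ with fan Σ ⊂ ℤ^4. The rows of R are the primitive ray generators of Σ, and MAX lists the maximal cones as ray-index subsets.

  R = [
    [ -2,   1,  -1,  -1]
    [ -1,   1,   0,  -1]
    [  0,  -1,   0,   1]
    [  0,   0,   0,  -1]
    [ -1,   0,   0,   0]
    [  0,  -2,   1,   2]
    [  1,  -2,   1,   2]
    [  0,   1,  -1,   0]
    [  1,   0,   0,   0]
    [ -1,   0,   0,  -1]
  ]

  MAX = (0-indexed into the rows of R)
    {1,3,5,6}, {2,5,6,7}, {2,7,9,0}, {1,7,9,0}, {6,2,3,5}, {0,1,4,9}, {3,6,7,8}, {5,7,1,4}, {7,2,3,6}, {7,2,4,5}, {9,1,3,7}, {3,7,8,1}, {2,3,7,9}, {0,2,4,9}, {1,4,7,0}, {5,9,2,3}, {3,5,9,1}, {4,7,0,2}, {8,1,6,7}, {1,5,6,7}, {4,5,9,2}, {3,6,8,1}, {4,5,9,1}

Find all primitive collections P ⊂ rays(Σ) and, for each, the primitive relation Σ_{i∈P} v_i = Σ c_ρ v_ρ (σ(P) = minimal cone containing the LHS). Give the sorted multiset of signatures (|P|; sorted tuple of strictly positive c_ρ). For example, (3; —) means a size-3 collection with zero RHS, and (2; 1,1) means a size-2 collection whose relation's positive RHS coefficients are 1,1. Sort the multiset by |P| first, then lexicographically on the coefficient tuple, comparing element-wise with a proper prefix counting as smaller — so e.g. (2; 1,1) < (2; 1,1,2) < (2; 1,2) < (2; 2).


Minimal non-faces — 16 found among 10 rays, 23 max cones:

  P={4,8}:  v_{4} + v_{8} = 0  ⇒ sig = (2; —)
  P={1,2}:  v_{1} + v_{2} = v_{4}  ⇒ sig = (2; 1)
  P={3,4}:  v_{3} + v_{4} = v_{9}  ⇒ sig = (2; 1)
  P={4,6}:  v_{4} + v_{6} = v_{5}  ⇒ sig = (2; 1)
  P={5,8}:  v_{5} + v_{8} = v_{6}  ⇒ sig = (2; 1)
  P={8,9}:  v_{8} + v_{9} = v_{3}  ⇒ sig = (2; 1)
  P={0,6}:  v_{0} + v_{6} = v_{2} + v_{4}  ⇒ sig = (2; 1,1)
  P={0,8}:  v_{0} + v_{8} = v_{7} + v_{9}  ⇒ sig = (2; 1,1)
  P={6,9}:  v_{6} + v_{9} = v_{3} + v_{5}  ⇒ sig = (2; 1,1)
  P={2,8}:  v_{2} + v_{8} = v_{3} + v_{6} + v_{7}  ⇒ sig = (2; 1,1,1)
  P={0,3}:  v_{0} + v_{3} = v_{7} + 2·v_{9}  ⇒ sig = (2; 1,2)
  P={0,5}:  v_{0} + v_{5} = v_{2} + 2·v_{4}  ⇒ sig = (2; 1,2)
  P={3,5,7}:  v_{3} + v_{5} + v_{7} = v_{2}  ⇒ sig = (3; 1)
  P={4,7,9}:  v_{4} + v_{7} + v_{9} = v_{0}  ⇒ sig = (3; 1)
  P={5,7,9}:  v_{5} + v_{7} + v_{9} = v_{2} + v_{4}  ⇒ sig = (3; 1,1)
  P={1,3,6,7}:  v_{1} + v_{3} + v_{6} + v_{7} = 0  ⇒ sig = (4; —)

so the primitive-relation signature multiset is
    (2; —)
    (2; 1)
    (2; 1)
    (2; 1)
    (2; 1)
    (2; 1)
    (2; 1,1)
    (2; 1,1)
    (2; 1,1)
    (2; 1,1,1)
    (2; 1,2)
    (2; 1,2)
    (3; 1)
    (3; 1)
    (3; 1,1)
    (4; —)


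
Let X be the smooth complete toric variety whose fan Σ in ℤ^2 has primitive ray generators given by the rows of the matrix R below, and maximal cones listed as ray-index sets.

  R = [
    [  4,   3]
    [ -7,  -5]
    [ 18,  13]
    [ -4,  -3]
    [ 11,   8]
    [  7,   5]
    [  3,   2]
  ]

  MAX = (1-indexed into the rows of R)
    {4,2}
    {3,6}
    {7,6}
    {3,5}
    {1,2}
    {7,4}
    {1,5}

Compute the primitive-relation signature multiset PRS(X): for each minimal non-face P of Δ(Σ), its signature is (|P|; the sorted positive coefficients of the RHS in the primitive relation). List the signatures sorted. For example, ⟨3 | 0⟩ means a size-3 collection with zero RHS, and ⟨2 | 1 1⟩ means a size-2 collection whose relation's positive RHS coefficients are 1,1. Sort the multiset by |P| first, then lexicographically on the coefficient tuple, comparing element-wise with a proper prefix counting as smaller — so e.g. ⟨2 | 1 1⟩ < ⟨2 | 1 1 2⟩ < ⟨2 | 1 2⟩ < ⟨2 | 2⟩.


Σ has 14 primitive collections:

  P = {1,4}:  v_{1} + v_{4} = 0  ⇒ sig = ⟨2 | 0⟩
  P = {2,6}:  v_{2} + v_{6} = 0  ⇒ sig = ⟨2 | 0⟩
  P = {1,6}:  v_{1} + v_{6} = v_{5}  ⇒ sig = ⟨2 | 1⟩
  P = {1,7}:  v_{1} + v_{7} = v_{6}  ⇒ sig = ⟨2 | 1⟩
  P = {2,3}:  v_{2} + v_{3} = v_{5}  ⇒ sig = ⟨2 | 1⟩
  P = {2,5}:  v_{2} + v_{5} = v_{1}  ⇒ sig = ⟨2 | 1⟩
  P = {2,7}:  v_{2} + v_{7} = v_{4}  ⇒ sig = ⟨2 | 1⟩
  P = {4,5}:  v_{4} + v_{5} = v_{6}  ⇒ sig = ⟨2 | 1⟩
  P = {4,6}:  v_{4} + v_{6} = v_{7}  ⇒ sig = ⟨2 | 1⟩
  P = {5,6}:  v_{5} + v_{6} = v_{3}  ⇒ sig = ⟨2 | 1⟩
  P = {1,3}:  v_{1} + v_{3} = 2·v_{5}  ⇒ sig = ⟨2 | 2⟩
  P = {3,4}:  v_{3} + v_{4} = 2·v_{6}  ⇒ sig = ⟨2 | 2⟩
  P = {5,7}:  v_{5} + v_{7} = 2·v_{6}  ⇒ sig = ⟨2 | 2⟩
  P = {3,7}:  v_{3} + v_{7} = 3·v_{6}  ⇒ sig = ⟨2 | 3⟩

so the primitive-relation signature multiset is
{ ⟨2 | 0⟩ ×2,  ⟨2 | 1⟩ ×8,  ⟨2 | 2⟩ ×3,  ⟨2 | 3⟩ }


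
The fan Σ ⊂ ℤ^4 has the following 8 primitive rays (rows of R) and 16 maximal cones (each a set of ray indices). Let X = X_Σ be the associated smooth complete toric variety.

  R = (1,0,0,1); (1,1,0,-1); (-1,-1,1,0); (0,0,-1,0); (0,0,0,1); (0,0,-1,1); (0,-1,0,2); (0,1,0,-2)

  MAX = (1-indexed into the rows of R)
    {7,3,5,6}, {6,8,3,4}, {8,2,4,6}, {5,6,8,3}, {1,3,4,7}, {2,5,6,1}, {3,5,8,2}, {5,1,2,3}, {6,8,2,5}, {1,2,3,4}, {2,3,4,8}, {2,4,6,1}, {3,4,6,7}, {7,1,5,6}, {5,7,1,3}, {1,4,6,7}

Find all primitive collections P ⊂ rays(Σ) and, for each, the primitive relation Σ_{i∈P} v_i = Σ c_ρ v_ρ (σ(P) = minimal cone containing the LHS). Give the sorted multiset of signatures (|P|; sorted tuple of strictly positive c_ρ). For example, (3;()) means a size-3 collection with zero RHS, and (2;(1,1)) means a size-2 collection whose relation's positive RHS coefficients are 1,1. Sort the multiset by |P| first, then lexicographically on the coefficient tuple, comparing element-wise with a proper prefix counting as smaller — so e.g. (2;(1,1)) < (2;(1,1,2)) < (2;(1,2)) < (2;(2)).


The 6 primitive collections of Σ (r=8, n=4):

  {7,8}:  v_{7} + v_{8} = 0 ; sig = (2;())
  {1,8}:  v_{1} + v_{8} = v_{2} ; sig = (2;(1))
  {2,7}:  v_{2} + v_{7} = v_{1} ; sig = (2;(1))
  {4,5}:  v_{4} + v_{5} = v_{6} ; sig = (2;(1))
  {2,3,6}:  v_{2} + v_{3} + v_{6} = 0 ; sig = (3;())
  {1,3,6}:  v_{1} + v_{3} + v_{6} = v_{7} ; sig = (3;(1))

Hence PRS(X_Σ) =
    |P|=2: 4 collections, coeffs (), (1), (1), (1)
    |P|=3: 2 collections, coeffs (), (1)


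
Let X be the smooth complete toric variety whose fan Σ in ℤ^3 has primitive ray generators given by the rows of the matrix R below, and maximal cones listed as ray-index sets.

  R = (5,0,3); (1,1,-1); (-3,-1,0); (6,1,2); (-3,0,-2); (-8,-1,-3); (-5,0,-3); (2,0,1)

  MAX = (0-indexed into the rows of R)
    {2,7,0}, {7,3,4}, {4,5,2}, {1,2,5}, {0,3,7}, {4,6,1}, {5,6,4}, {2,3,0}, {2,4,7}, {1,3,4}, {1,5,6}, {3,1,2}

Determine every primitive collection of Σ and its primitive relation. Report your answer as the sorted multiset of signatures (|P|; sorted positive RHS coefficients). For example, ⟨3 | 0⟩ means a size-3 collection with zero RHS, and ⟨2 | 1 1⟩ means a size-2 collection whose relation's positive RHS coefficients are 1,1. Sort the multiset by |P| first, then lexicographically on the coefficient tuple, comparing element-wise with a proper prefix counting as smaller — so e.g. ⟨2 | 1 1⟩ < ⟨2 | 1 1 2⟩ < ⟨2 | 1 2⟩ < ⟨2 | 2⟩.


Primitive collections (14):

  • {0,6}:  v_{0} + v_{6} = 0  ⇒ sig = ⟨2 | 0⟩
  • {0,1}:  v_{0} + v_{1} = v_{3}  ⇒ sig = ⟨2 | 1⟩
  • {0,4}:  v_{0} + v_{4} = v_{7}  ⇒ sig = ⟨2 | 1⟩
  • {0,5}:  v_{0} + v_{5} = v_{2}  ⇒ sig = ⟨2 | 1⟩
  • {2,6}:  v_{2} + v_{6} = v_{5}  ⇒ sig = ⟨2 | 1⟩
  • {3,6}:  v_{3} + v_{6} = v_{1}  ⇒ sig = ⟨2 | 1⟩
  • {6,7}:  v_{6} + v_{7} = v_{4}  ⇒ sig = ⟨2 | 1⟩
  • {1,7}:  v_{1} + v_{7} = v_{3} + v_{4}  ⇒ sig = ⟨2 | 1 1⟩
  • {3,5}:  v_{3} + v_{5} = v_{1} + v_{2}  ⇒ sig = ⟨2 | 1 1⟩
  • {5,7}:  v_{5} + v_{7} = v_{2} + v_{4}  ⇒ sig = ⟨2 | 1 1⟩
  • {2,3,4}:  v_{2} + v_{3} + v_{4} = 0  ⇒ sig = ⟨3 | 0⟩
  • {1,2,4}:  v_{1} + v_{2} + v_{4} = v_{6}  ⇒ sig = ⟨3 | 1⟩
  • {2,3,7}:  v_{2} + v_{3} + v_{7} = v_{0}  ⇒ sig = ⟨3 | 1⟩
  • {1,4,5}:  v_{1} + v_{4} + v_{5} = 2·v_{6}  ⇒ sig = ⟨3 | 2⟩

Signatures (|P|; sorted positive RHS coefficients), sorted:
{ ⟨2 | 0⟩,  ⟨2 | 1⟩ ×6,  ⟨2 | 1 1⟩ ×3,  ⟨3 | 0⟩,  ⟨3 | 1⟩ ×2,  ⟨3 | 2⟩ }


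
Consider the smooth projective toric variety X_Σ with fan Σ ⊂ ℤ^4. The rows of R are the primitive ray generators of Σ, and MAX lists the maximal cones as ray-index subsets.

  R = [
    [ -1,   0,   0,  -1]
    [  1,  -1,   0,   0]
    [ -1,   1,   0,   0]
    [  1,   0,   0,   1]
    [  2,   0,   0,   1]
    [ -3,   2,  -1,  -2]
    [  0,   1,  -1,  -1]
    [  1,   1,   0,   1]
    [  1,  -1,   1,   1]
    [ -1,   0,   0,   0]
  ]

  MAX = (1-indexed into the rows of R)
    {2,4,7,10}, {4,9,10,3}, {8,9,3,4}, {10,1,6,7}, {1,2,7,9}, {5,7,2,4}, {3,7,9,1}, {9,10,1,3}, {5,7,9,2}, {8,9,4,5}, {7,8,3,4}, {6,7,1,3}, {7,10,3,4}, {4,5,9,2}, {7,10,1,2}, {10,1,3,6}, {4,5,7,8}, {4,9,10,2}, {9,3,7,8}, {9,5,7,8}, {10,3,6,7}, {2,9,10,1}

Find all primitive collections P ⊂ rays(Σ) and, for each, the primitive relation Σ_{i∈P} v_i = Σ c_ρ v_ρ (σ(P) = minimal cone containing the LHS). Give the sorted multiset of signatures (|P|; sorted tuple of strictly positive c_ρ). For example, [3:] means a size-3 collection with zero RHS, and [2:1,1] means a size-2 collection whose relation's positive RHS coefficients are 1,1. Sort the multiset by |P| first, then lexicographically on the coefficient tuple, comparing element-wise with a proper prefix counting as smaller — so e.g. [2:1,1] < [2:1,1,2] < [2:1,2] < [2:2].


Σ has 16 primitive collections:

  P = {1,4}:  v_{1} + v_{4} = 0  ⇒ sig = [2:]
  P = {2,3}:  v_{2} + v_{3} = 0  ⇒ sig = [2:]
  P = {2,8}:  v_{2} + v_{8} = v_{5}  ⇒ sig = [2:1]
  P = {3,5}:  v_{3} + v_{5} = v_{8}  ⇒ sig = [2:1]
  P = {5,10}:  v_{5} + v_{10} = v_{4}  ⇒ sig = [2:1]
  P = {1,5}:  v_{1} + v_{5} = v_{7} + v_{9}  ⇒ sig = [2:1,1]
  P = {5,6}:  v_{5} + v_{6} = v_{3} + v_{7}  ⇒ sig = [2:1,1]
  P = {6,9}:  v_{6} + v_{9} = v_{1} + v_{3}  ⇒ sig = [2:1,1]
  P = {8,10}:  v_{8} + v_{10} = v_{3} + v_{4}  ⇒ sig = [2:1,1]
  P = {1,8}:  v_{1} + v_{8} = v_{3} + v_{7} + v_{9}  ⇒ sig = [2:1,1,1]
  P = {2,6}:  v_{2} + v_{6} = v_{1} + v_{7} + v_{10}  ⇒ sig = [2:1,1,1]
  P = {4,6}:  v_{4} + v_{6} = v_{3} + v_{7} + v_{10}  ⇒ sig = [2:1,1,1]
  P = {6,8}:  v_{6} + v_{8} = 2·v_{3} + v_{7}  ⇒ sig = [2:1,2]
  P = {7,9,10}:  v_{7} + v_{9} + v_{10} = 0  ⇒ sig = [3:]
  P = {4,7,9}:  v_{4} + v_{7} + v_{9} = v_{5}  ⇒ sig = [3:1]
  P = {1,3,7,10}:  v_{1} + v_{3} + v_{7} + v_{10} = v_{6}  ⇒ sig = [4:1]

Signatures (|P|; sorted positive RHS coefficients), sorted:
[[2:], [2:], [2:1], [2:1], [2:1], [2:1,1], [2:1,1], [2:1,1], [2:1,1], [2:1,1,1], [2:1,1,1], [2:1,1,1], [2:1,2], [3:], [3:1], [4:1]]


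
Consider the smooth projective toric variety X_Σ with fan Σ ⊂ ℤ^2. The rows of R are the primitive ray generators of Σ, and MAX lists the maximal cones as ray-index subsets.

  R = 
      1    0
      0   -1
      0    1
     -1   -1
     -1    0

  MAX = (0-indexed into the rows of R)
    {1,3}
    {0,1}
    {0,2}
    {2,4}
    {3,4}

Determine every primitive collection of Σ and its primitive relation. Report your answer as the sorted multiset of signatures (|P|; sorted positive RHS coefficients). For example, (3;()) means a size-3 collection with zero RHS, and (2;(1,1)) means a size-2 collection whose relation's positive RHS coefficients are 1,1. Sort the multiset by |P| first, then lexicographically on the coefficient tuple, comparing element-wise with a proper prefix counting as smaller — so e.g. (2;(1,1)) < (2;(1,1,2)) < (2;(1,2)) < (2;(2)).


The 5 primitive collections of Σ (r=5, n=2):

  {0,4}:  v_{0} + v_{4} = 0  →  sig = (2;())
  {1,2}:  v_{1} + v_{2} = 0  →  sig = (2;())
  {0,3}:  v_{0} + v_{3} = v_{1}  →  sig = (2;(1))
  {1,4}:  v_{1} + v_{4} = v_{3}  →  sig = (2;(1))
  {2,3}:  v_{2} + v_{3} = v_{4}  →  sig = (2;(1))

so the primitive-relation signature multiset is
[(2;()), (2;()), (2;(1)), (2;(1)), (2;(1))]


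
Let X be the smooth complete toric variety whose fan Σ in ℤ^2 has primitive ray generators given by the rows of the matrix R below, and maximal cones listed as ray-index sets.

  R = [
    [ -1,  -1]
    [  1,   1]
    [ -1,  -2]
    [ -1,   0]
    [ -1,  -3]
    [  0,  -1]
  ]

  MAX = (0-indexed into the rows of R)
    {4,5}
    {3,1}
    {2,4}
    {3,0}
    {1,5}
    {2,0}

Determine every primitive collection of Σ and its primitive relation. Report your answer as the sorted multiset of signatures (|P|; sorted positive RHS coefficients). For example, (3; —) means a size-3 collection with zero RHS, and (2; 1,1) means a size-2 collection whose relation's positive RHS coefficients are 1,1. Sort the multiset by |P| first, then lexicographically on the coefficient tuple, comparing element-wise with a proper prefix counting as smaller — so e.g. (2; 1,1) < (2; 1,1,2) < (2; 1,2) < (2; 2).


Minimal non-faces — 9 found among 6 rays, 6 max cones:

  • {0,1}:  v_{0} + v_{1} = 0  ⟹  sig = (2; —)
  • {0,5}:  v_{0} + v_{5} = v_{2}  ⟹  sig = (2; 1)
  • {1,2}:  v_{1} + v_{2} = v_{5}  ⟹  sig = (2; 1)
  • {2,5}:  v_{2} + v_{5} = v_{4}  ⟹  sig = (2; 1)
  • {3,5}:  v_{3} + v_{5} = v_{0}  ⟹  sig = (2; 1)
  • {3,4}:  v_{3} + v_{4} = v_{0} + v_{2}  ⟹  sig = (2; 1,1)
  • {0,4}:  v_{0} + v_{4} = 2·v_{2}  ⟹  sig = (2; 2)
  • {1,4}:  v_{1} + v_{4} = 2·v_{5}  ⟹  sig = (2; 2)
  • {2,3}:  v_{2} + v_{3} = 2·v_{0}  ⟹  sig = (2; 2)

so the primitive-relation signature multiset is
    (2; —)
    (2; 1)
    (2; 1)
    (2; 1)
    (2; 1)
    (2; 1,1)
    (2; 2)
    (2; 2)
    (2; 2)


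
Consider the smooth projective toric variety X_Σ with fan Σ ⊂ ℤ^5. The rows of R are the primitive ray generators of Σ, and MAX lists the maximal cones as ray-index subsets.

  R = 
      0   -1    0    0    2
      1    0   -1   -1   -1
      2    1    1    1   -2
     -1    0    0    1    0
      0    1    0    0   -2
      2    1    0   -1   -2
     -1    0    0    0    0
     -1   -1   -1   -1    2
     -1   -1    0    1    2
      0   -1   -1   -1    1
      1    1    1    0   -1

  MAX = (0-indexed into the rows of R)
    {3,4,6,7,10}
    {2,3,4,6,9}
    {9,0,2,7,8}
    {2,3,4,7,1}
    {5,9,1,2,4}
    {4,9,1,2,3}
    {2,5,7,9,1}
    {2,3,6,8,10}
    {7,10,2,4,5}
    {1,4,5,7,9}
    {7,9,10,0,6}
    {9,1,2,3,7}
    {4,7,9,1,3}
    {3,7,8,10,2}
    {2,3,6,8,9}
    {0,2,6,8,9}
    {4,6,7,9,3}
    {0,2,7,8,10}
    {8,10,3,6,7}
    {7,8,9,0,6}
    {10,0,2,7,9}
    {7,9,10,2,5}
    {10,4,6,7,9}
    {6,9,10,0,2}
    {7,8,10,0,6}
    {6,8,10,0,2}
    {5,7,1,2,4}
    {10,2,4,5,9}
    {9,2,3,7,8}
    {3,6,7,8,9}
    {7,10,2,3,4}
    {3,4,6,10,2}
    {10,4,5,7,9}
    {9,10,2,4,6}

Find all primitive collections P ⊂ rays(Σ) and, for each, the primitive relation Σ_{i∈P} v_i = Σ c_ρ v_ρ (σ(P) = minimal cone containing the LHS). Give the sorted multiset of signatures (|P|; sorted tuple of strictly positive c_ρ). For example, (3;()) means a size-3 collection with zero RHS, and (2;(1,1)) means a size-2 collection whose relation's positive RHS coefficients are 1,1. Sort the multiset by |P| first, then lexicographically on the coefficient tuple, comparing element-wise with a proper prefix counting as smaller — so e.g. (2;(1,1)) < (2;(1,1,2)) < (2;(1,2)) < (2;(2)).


15 minimal non-faces of Δ(Σ) (on 11 rays):

  {0,4}:  v_{0} + v_{4} = 0  so sig = (2;())
  {0,3}:  v_{0} + v_{3} = v_{8}  so sig = (2;(1))
  {1,10}:  v_{1} + v_{10} = v_{5}  so sig = (2;(1))
  {4,8}:  v_{4} + v_{8} = v_{3}  so sig = (2;(1))
  {1,6}:  v_{1} + v_{6} = v_{4} + v_{9}  so sig = (2;(1,1))
  {5,8}:  v_{5} + v_{8} = v_{2} + v_{7}  so sig = (2;(1,1))
  {0,1}:  v_{0} + v_{1} = v_{2} + v_{7} + v_{9}  so sig = (2;(1,1,1))
  {3,5}:  v_{3} + v_{5} = v_{2} + v_{4} + v_{7}  so sig = (2;(1,1,1))
  {5,6}:  v_{5} + v_{6} = v_{4} + v_{9} + v_{10}  so sig = (2;(1,1,1))
  {0,5}:  v_{0} + v_{5} = v_{2} + v_{7} + v_{9} + v_{10}  so sig = (2;(1,1,1,1))
  {1,8}:  v_{1} + v_{8} = v_{2} + v_{3} + v_{7} + v_{9}  so sig = (2;(1,1,1,1))
  {2,6,7}:  v_{2} + v_{6} + v_{7} = 0  so sig = (3;())
  {3,9,10}:  v_{3} + v_{9} + v_{10} = 0  so sig = (3;())
  {8,9,10}:  v_{8} + v_{9} + v_{10} = v_{0}  so sig = (3;(1))
  {2,4,7,9}:  v_{2} + v_{4} + v_{7} + v_{9} = v_{1}  so sig = (4;(1))

Sorted signature multiset PRS(X):
    |P|=2: 11 collections, coeffs (), (1), (1), (1), (1,1), (1,1), (1,1,1), (1,1,1), (1,1,1), (1,1,1,1), (1,1,1,1)
    |P|=3: 3 collections, coeffs (), (), (1)
    |P|=4: 1 collection, coeffs (1)


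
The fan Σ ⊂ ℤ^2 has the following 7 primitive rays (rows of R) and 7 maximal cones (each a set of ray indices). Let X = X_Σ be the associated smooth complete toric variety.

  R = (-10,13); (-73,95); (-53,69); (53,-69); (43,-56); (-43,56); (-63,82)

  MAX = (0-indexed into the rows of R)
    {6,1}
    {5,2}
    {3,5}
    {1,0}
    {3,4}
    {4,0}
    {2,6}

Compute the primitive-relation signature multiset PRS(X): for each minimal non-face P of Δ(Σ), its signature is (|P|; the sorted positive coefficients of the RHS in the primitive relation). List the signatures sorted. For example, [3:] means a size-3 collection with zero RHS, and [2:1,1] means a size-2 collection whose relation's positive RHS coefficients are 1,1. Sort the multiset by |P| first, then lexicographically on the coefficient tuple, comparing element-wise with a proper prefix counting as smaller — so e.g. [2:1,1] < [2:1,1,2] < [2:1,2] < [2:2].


Primitive collections (14):

  • {2,3}:  v_{2} + v_{3} = 0  so sig = [2:]
  • {4,5}:  v_{4} + v_{5} = 0  so sig = [2:]
  • {0,2}:  v_{0} + v_{2} = v_{6}  so sig = [2:1]
  • {0,3}:  v_{0} + v_{3} = v_{4}  so sig = [2:1]
  • {0,5}:  v_{0} + v_{5} = v_{2}  so sig = [2:1]
  • {0,6}:  v_{0} + v_{6} = v_{1}  so sig = [2:1]
  • {2,4}:  v_{2} + v_{4} = v_{0}  so sig = [2:1]
  • {3,6}:  v_{3} + v_{6} = v_{0}  so sig = [2:1]
  • {1,5}:  v_{1} + v_{5} = v_{2} + v_{6}  so sig = [2:1,1]
  • {1,2}:  v_{1} + v_{2} = 2·v_{6}  so sig = [2:2]
  • {1,3}:  v_{1} + v_{3} = 2·v_{0}  so sig = [2:2]
  • {4,6}:  v_{4} + v_{6} = 2·v_{0}  so sig = [2:2]
  • {5,6}:  v_{5} + v_{6} = 2·v_{2}  so sig = [2:2]
  • {1,4}:  v_{1} + v_{4} = 3·v_{0}  so sig = [2:3]

Hence PRS(X_Σ) =
    |P|=2: 14 collections, coeffs (), (), (1), (1), (1), (1), (1), (1), (1,1), (2), (2), (2), (2), (3)


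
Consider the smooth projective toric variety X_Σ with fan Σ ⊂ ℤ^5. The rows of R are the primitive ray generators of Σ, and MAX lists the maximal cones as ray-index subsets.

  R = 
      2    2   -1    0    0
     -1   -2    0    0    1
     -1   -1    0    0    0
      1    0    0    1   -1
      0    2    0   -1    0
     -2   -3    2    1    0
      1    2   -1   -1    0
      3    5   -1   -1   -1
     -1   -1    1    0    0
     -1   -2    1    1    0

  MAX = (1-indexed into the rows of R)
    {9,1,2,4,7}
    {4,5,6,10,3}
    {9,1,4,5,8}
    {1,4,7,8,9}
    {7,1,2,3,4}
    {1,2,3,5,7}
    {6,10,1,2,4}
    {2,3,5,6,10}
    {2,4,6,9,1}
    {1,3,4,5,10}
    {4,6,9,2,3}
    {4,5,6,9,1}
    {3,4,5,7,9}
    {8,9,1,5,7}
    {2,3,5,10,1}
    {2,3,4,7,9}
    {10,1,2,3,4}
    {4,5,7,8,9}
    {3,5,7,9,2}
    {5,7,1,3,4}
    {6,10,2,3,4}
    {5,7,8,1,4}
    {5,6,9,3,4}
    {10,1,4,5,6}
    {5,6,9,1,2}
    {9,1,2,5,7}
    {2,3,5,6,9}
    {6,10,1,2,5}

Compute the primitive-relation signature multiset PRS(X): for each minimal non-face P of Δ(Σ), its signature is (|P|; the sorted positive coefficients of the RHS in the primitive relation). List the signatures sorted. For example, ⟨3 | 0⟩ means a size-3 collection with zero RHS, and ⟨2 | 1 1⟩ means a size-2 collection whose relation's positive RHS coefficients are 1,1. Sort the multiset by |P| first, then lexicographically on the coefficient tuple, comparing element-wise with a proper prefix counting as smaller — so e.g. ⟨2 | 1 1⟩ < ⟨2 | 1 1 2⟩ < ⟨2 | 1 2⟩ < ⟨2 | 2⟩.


11 collections generate NE(X_Σ); each relation:

  {7,10}:  v_{7} + v_{10} = 0  →  sig = ⟨2 | 0⟩
  {6,7}:  v_{6} + v_{7} = v_{9}  →  sig = ⟨2 | 1⟩
  {9,10}:  v_{9} + v_{10} = v_{6}  →  sig = ⟨2 | 1⟩
  {2,8}:  v_{2} + v_{8} = v_{1} + v_{7} + v_{9}  →  sig = ⟨2 | 1 1 1⟩
  {3,8}:  v_{3} + v_{8} = v_{4} + v_{5} + v_{7}  →  sig = ⟨2 | 1 1 1⟩
  {8,10}:  v_{8} + v_{10} = v_{1} + v_{4} + v_{5} + v_{9}  →  sig = ⟨2 | 1 1 1 1⟩
  {6,8}:  v_{6} + v_{8} = v_{1} + v_{4} + v_{5} + 2·v_{9}  →  sig = ⟨2 | 1 1 1 2⟩
  {1,3,9}:  v_{1} + v_{3} + v_{9} = 0  →  sig = ⟨3 | 0⟩
  {2,4,5}:  v_{2} + v_{4} + v_{5} = 0  →  sig = ⟨3 | 0⟩
  {1,3,6}:  v_{1} + v_{3} + v_{6} = v_{10}  →  sig = ⟨3 | 1⟩
  {1,4,5,7,9}:  v_{1} + v_{4} + v_{5} + v_{7} + v_{9} = v_{8}  →  sig = ⟨5 | 1⟩

Sorted signature multiset PRS(X):
    |P|=2: 7 collections, coeffs (), (1), (1), (1,1,1), (1,1,1), (1,1,1,1), (1,1,1,2)
    |P|=3: 3 collections, coeffs (), (), (1)
    |P|=5: 1 collection, coeffs (1)


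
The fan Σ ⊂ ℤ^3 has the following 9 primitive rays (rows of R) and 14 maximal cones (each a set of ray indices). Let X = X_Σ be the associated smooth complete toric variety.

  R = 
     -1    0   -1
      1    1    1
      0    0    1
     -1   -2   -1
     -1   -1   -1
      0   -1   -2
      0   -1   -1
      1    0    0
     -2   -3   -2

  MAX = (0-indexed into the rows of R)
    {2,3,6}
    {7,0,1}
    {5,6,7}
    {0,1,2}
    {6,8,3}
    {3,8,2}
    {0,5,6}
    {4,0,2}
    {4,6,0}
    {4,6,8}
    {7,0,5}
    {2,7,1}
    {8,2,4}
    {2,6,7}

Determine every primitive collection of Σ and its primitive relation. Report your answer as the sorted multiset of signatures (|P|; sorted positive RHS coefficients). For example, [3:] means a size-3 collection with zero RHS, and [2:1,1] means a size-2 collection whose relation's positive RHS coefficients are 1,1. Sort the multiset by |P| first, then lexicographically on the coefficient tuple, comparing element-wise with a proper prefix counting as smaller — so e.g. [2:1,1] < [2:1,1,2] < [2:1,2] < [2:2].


Primitive collections (20):

  P={1,4}:  v_{1} + v_{4} = 0  ⟹  sig = [2:]
  P={1,6}:  v_{1} + v_{6} = v_{7}  ⟹  sig = [2:1]
  P={1,8}:  v_{1} + v_{8} = v_{3}  ⟹  sig = [2:1]
  P={2,5}:  v_{2} + v_{5} = v_{6}  ⟹  sig = [2:1]
  P={3,4}:  v_{3} + v_{4} = v_{8}  ⟹  sig = [2:1]
  P={4,7}:  v_{4} + v_{7} = v_{6}  ⟹  sig = [2:1]
  P={1,3}:  v_{1} + v_{3} = v_{2} + v_{6}  ⟹  sig = [2:1,1]
  P={7,8}:  v_{7} + v_{8} = v_{3} + v_{6}  ⟹  sig = [2:1,1]
  P={1,5}:  v_{1} + v_{5} = v_{0} + 2·v_{7}  ⟹  sig = [2:1,2]
  P={3,5}:  v_{3} + v_{5} = v_{4} + 2·v_{6}  ⟹  sig = [2:1,2]
  P={3,7}:  v_{3} + v_{7} = v_{2} + 2·v_{6}  ⟹  sig = [2:1,2]
  P={4,5}:  v_{4} + v_{5} = v_{0} + 2·v_{6}  ⟹  sig = [2:1,2]
  P={0,3}:  v_{0} + v_{3} = 2·v_{4}  ⟹  sig = [2:2]
  P={5,8}:  v_{5} + v_{8} = 2·v_{4} + 2·v_{6}  ⟹  sig = [2:2,2]
  P={0,8}:  v_{0} + v_{8} = 3·v_{4}  ⟹  sig = [2:3]
  P={0,2,7}:  v_{0} + v_{2} + v_{7} = 0  ⟹  sig = [3:]
  P={0,2,6}:  v_{0} + v_{2} + v_{6} = v_{4}  ⟹  sig = [3:1]
  P={0,6,7}:  v_{0} + v_{6} + v_{7} = v_{5}  ⟹  sig = [3:1]
  P={2,4,6}:  v_{2} + v_{4} + v_{6} = v_{3}  ⟹  sig = [3:1]
  P={2,6,8}:  v_{2} + v_{6} + v_{8} = 2·v_{3}  ⟹  sig = [3:2]

Sorted signature multiset PRS(X):
{ [2:],  [2:1] ×5,  [2:1,1] ×2,  [2:1,2] ×4,  [2:2],  [2:2,2],  [2:3],  [3:],  [3:1] ×3,  [3:2] }


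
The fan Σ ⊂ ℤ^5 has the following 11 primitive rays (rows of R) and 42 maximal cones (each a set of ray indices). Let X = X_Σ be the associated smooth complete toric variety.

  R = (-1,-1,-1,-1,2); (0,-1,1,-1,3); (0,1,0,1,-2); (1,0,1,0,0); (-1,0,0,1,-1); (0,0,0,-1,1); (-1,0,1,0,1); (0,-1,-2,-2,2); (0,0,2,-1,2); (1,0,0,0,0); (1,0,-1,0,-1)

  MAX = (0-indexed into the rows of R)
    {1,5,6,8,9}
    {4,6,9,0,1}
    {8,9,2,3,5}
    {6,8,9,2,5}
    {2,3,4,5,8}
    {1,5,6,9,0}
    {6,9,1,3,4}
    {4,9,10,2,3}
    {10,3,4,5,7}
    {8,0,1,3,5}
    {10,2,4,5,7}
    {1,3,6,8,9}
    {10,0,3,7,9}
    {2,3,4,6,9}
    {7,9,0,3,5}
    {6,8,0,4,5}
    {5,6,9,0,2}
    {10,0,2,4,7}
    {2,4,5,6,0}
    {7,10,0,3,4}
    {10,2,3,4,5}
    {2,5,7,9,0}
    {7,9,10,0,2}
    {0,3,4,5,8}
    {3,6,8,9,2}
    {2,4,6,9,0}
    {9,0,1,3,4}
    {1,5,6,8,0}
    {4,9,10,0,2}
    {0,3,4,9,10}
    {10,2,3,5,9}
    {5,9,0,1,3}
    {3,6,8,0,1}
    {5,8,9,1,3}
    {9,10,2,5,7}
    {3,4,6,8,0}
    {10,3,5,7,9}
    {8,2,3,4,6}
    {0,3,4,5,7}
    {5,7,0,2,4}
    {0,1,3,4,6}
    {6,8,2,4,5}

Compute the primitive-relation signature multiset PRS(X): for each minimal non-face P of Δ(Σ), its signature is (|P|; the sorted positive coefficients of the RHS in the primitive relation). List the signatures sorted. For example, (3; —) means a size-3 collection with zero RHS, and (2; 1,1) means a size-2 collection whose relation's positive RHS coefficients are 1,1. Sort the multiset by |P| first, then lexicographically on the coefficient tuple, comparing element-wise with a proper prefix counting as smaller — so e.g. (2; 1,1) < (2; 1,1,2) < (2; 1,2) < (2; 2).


Δ(Σ) — 11 vertices, 19 min non-faces:

  • {6,10}:  v_{6} + v_{10} = 0  so sig = (2; —)
  • {1,2}:  v_{1} + v_{2} = v_{6} + v_{9}  so sig = (2; 1,1)
  • {6,7}:  v_{6} + v_{7} = v_{0} + v_{5}  so sig = (2; 1,1)
  • {8,10}:  v_{8} + v_{10} = v_{3} + v_{5}  so sig = (2; 1,1)
  • {1,10}:  v_{1} + v_{10} = v_{0} + v_{3} + v_{9}  so sig = (2; 1,1,1)
  • {1,7}:  v_{1} + v_{7} = 2·v_{0} + v_{3} + v_{5} + v_{9}  so sig = (2; 1,1,1,2)
  • {7,8}:  v_{7} + v_{8} = v_{0} + v_{3} + 2·v_{5}  so sig = (2; 1,1,2)
  • {0,2,3}:  v_{0} + v_{2} + v_{3} = 0  so sig = (3; —)
  • {4,5,9}:  v_{4} + v_{5} + v_{9} = 0  so sig = (3; —)
  • {0,5,10}:  v_{0} + v_{5} + v_{10} = v_{7}  so sig = (3; 1)
  • {3,5,6}:  v_{3} + v_{5} + v_{6} = v_{8}  so sig = (3; 1)
  • {0,2,8}:  v_{0} + v_{2} + v_{8} = v_{5} + v_{6}  so sig = (3; 1,1)
  • {0,8,9}:  v_{0} + v_{8} + v_{9} = v_{1} + v_{5}  so sig = (3; 1,1)
  • {2,3,7}:  v_{2} + v_{3} + v_{7} = v_{5} + v_{10}  so sig = (3; 1,1)
  • {4,7,9}:  v_{4} + v_{7} + v_{9} = v_{0} + v_{10}  so sig = (3; 1,1)
  • {4,8,9}:  v_{4} + v_{8} + v_{9} = v_{3} + v_{6}  so sig = (3; 1,1)
  • {1,4,5}:  v_{1} + v_{4} + v_{5} = v_{0} + v_{3} + v_{6}  so sig = (3; 1,1,1)
  • {1,4,8}:  v_{1} + v_{4} + v_{8} = v_{0} + 2·v_{3} + 2·v_{6}  so sig = (3; 1,2,2)
  • {0,3,6,9}:  v_{0} + v_{3} + v_{6} + v_{9} = v_{1}  so sig = (4; 1)

so the primitive-relation signature multiset is
[(2; —), (2; 1,1), (2; 1,1), (2; 1,1), (2; 1,1,1), (2; 1,1,1,2), (2; 1,1,2), (3; —), (3; —), (3; 1), (3; 1), (3; 1,1), (3; 1,1), (3; 1,1), (3; 1,1), (3; 1,1), (3; 1,1,1), (3; 1,2,2), (4; 1)]


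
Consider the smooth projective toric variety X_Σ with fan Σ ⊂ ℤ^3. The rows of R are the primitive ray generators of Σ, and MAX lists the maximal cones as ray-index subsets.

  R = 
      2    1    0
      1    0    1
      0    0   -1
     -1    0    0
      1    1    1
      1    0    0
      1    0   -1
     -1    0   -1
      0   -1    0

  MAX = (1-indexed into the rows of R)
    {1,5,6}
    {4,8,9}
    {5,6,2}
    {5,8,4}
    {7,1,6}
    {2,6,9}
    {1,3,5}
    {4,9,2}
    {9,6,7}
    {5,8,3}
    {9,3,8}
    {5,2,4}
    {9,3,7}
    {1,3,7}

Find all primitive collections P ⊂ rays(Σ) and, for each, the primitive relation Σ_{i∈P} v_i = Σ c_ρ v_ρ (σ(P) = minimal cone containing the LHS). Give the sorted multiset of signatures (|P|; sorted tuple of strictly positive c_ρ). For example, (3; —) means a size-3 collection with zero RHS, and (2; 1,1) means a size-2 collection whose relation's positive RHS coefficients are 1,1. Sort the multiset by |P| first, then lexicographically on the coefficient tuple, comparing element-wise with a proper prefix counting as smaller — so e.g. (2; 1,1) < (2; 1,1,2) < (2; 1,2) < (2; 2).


Minimal non-faces — 15 found among 9 rays, 14 max cones:

  • {2,8}:  v_{2} + v_{8} = 0  so sig = (2; —)
  • {4,6}:  v_{4} + v_{6} = 0  so sig = (2; —)
  • {2,3}:  v_{2} + v_{3} = v_{6}  so sig = (2; 1)
  • {3,4}:  v_{3} + v_{4} = v_{8}  so sig = (2; 1)
  • {3,6}:  v_{3} + v_{6} = v_{7}  so sig = (2; 1)
  • {4,7}:  v_{4} + v_{7} = v_{3}  so sig = (2; 1)
  • {5,7}:  v_{5} + v_{7} = v_{1}  so sig = (2; 1)
  • {5,9}:  v_{5} + v_{9} = v_{2}  so sig = (2; 1)
  • {6,8}:  v_{6} + v_{8} = v_{3}  so sig = (2; 1)
  • {1,4}:  v_{1} + v_{4} = v_{3} + v_{5}  so sig = (2; 1,1)
  • {1,2}:  v_{1} + v_{2} = v_{5} + 2·v_{6}  so sig = (2; 1,2)
  • {1,8}:  v_{1} + v_{8} = 2·v_{3} + v_{5}  so sig = (2; 1,2)
  • {1,9}:  v_{1} + v_{9} = 2·v_{6}  so sig = (2; 2)
  • {2,7}:  v_{2} + v_{7} = 2·v_{6}  so sig = (2; 2)
  • {7,8}:  v_{7} + v_{8} = 2·v_{3}  so sig = (2; 2)

so the primitive-relation signature multiset is
[(2; —), (2; —), (2; 1), (2; 1), (2; 1), (2; 1), (2; 1), (2; 1), (2; 1), (2; 1,1), (2; 1,2), (2; 1,2), (2; 2), (2; 2), (2; 2)]


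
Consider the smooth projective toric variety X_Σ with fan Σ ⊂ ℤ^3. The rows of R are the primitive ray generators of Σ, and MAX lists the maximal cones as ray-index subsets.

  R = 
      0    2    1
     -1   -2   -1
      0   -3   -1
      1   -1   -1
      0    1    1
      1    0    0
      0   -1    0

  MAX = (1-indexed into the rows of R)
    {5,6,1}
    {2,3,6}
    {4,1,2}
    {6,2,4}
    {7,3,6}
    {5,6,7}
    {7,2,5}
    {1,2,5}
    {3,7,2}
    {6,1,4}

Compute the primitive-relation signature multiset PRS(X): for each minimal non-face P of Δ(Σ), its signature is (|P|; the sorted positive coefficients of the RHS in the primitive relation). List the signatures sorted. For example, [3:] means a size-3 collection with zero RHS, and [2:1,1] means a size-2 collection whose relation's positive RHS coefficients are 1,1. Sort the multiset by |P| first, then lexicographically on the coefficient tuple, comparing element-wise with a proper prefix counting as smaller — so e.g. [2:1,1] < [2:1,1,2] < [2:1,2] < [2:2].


9 minimal non-faces of Δ(Σ) (on 7 rays):

  P={1,3}:  v_{1} + v_{3} = v_{7}  ⇒ sig = [2:1]
  P={1,7}:  v_{1} + v_{7} = v_{5}  ⇒ sig = [2:1]
  P={4,5}:  v_{4} + v_{5} = v_{6}  ⇒ sig = [2:1]
  P={4,7}:  v_{4} + v_{7} = v_{2} + 2·v_{6}  ⇒ sig = [2:1,2]
  P={3,5}:  v_{3} + v_{5} = 2·v_{7}  ⇒ sig = [2:2]
  P={3,4}:  v_{3} + v_{4} = 2·v_{2} + 3·v_{6}  ⇒ sig = [2:2,3]
  P={1,2,6}:  v_{1} + v_{2} + v_{6} = 0  ⇒ sig = [3:]
  P={2,5,6}:  v_{2} + v_{5} + v_{6} = v_{7}  ⇒ sig = [3:1]
  P={2,6,7}:  v_{2} + v_{6} + v_{7} = v_{3}  ⇒ sig = [3:1]

Signatures (|P|; sorted positive RHS coefficients), sorted:
{ [2:1] ×3,  [2:1,2],  [2:2],  [2:2,3],  [3:],  [3:1] ×2 }


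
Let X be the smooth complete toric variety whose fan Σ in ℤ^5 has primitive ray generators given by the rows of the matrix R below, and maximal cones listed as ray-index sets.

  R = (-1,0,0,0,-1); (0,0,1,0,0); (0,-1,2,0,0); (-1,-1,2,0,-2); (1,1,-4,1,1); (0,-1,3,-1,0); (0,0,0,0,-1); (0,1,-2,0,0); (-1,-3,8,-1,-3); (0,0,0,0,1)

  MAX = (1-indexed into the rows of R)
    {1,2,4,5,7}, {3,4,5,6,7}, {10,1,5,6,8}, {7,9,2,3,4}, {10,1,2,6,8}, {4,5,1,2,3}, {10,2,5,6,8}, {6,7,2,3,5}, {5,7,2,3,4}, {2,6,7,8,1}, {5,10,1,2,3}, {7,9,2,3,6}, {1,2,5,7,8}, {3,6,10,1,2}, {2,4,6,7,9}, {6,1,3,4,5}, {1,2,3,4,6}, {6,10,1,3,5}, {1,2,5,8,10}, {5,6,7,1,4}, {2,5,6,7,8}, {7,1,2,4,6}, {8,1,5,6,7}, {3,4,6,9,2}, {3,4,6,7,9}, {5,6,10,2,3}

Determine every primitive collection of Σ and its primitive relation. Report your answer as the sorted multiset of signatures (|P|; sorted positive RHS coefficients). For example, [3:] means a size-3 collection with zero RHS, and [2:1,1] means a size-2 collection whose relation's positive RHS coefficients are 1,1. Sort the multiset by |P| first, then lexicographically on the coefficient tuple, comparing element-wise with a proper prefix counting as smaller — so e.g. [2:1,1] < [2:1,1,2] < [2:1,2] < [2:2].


Δ(Σ) — 10 vertices, 12 min non-faces:

  P={3,8}:  v_{3} + v_{8} = 0  ⟹  sig = [2:]
  P={7,10}:  v_{7} + v_{10} = 0  ⟹  sig = [2:]
  P={4,8}:  v_{4} + v_{8} = v_{1} + v_{7}  ⟹  sig = [2:1,1]
  P={4,10}:  v_{4} + v_{10} = v_{1} + v_{3}  ⟹  sig = [2:1,1]
  P={8,9}:  v_{8} + v_{9} = v_{2} + v_{4} + v_{6} + v_{7}  ⟹  sig = [2:1,1,1,1]
  P={9,10}:  v_{9} + v_{10} = v_{2} + v_{3} + v_{4} + v_{6}  ⟹  sig = [2:1,1,1,1]
  P={1,9}:  v_{1} + v_{9} = v_{2} + 2·v_{4} + v_{6}  ⟹  sig = [2:1,1,2]
  P={5,9}:  v_{5} + v_{9} = 2·v_{3} + 2·v_{7}  ⟹  sig = [2:2,2]
  P={1,3,7}:  v_{1} + v_{3} + v_{7} = v_{4}  ⟹  sig = [3:1]
  P={1,2,5,6}:  v_{1} + v_{2} + v_{5} + v_{6} = 0  ⟹  sig = [4:]
  P={2,4,5,6}:  v_{2} + v_{4} + v_{5} + v_{6} = v_{3} + v_{7}  ⟹  sig = [4:1,1]
  P={2,3,4,6,7}:  v_{2} + v_{3} + v_{4} + v_{6} + v_{7} = v_{9}  ⟹  sig = [5:1]

so the primitive-relation signature multiset is
[[2:], [2:], [2:1,1], [2:1,1], [2:1,1,1,1], [2:1,1,1,1], [2:1,1,2], [2:2,2], [3:1], [4:], [4:1,1], [5:1]]


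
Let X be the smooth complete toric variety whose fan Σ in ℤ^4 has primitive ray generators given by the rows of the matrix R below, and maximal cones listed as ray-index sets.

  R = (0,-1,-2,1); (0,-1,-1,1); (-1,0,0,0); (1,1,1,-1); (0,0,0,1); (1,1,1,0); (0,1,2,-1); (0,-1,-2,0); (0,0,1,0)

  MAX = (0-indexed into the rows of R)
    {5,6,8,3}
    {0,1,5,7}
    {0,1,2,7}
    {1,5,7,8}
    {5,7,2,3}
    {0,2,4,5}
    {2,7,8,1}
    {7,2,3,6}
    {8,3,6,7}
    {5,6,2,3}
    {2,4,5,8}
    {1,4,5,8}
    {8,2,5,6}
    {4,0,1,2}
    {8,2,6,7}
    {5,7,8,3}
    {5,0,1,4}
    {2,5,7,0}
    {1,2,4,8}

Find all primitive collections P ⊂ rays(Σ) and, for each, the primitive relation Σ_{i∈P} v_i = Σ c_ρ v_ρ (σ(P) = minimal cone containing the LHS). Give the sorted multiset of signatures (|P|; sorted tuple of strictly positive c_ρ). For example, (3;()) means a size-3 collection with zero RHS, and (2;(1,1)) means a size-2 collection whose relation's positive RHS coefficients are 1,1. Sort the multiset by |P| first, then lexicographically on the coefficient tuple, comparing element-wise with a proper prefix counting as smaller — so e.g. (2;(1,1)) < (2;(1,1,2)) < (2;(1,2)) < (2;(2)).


Σ has 12 primitive collections:

  {0,6}:  v_{0} + v_{6} = 0  ⟹  sig = (2;())
  {0,8}:  v_{0} + v_{8} = v_{1}  ⟹  sig = (2;(1))
  {1,6}:  v_{1} + v_{6} = v_{8}  ⟹  sig = (2;(1))
  {3,4}:  v_{3} + v_{4} = v_{5}  ⟹  sig = (2;(1))
  {4,7}:  v_{4} + v_{7} = v_{0}  ⟹  sig = (2;(1))
  {0,3}:  v_{0} + v_{3} = v_{5} + v_{7}  ⟹  sig = (2;(1,1))
  {1,3}:  v_{1} + v_{3} = v_{5} + v_{7} + v_{8}  ⟹  sig = (2;(1,1,1))
  {4,6}:  v_{4} + v_{6} = v_{2} + v_{5} + v_{8}  ⟹  sig = (2;(1,1,1))
  {1,2,5}:  v_{1} + v_{2} + v_{5} = v_{4}  ⟹  sig = (3;(1))
  {2,3,8}:  v_{2} + v_{3} + v_{8} = v_{6}  ⟹  sig = (3;(1))
  {5,6,7}:  v_{5} + v_{6} + v_{7} = v_{3}  ⟹  sig = (3;(1))
  {2,5,7,8}:  v_{2} + v_{5} + v_{7} + v_{8} = 0  ⟹  sig = (4;())

Signatures (|P|; sorted positive RHS coefficients), sorted:
[(2;()), (2;(1)), (2;(1)), (2;(1)), (2;(1)), (2;(1,1)), (2;(1,1,1)), (2;(1,1,1)), (3;(1)), (3;(1)), (3;(1)), (4;())]


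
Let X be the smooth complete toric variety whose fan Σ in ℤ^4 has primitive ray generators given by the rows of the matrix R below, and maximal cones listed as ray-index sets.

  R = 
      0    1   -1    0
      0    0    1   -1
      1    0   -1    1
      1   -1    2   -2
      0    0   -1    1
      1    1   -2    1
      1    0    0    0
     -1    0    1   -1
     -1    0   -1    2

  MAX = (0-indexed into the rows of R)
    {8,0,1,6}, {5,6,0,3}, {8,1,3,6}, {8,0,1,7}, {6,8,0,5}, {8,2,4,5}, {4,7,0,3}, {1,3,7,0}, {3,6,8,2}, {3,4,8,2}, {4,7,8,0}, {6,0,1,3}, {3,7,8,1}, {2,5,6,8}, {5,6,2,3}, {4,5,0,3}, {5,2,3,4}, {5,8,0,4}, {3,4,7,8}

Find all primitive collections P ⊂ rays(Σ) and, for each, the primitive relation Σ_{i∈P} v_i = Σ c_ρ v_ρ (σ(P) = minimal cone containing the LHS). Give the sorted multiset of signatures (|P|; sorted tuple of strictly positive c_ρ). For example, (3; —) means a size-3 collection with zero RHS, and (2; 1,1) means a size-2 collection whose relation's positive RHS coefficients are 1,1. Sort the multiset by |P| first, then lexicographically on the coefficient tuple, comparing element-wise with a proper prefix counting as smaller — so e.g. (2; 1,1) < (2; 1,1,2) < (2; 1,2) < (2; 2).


Minimal non-faces — 10 found among 9 rays, 19 max cones:

  {1,4}:  v_{1} + v_{4} = 0 — sig = (2; —)
  {2,7}:  v_{2} + v_{7} = 0 — sig = (2; —)
  {0,2}:  v_{0} + v_{2} = v_{5} — sig = (2; 1)
  {1,2}:  v_{1} + v_{2} = v_{6} — sig = (2; 1)
  {4,6}:  v_{4} + v_{6} = v_{2} — sig = (2; 1)
  {5,7}:  v_{5} + v_{7} = v_{0} — sig = (2; 1)
  {6,7}:  v_{6} + v_{7} = v_{1} — sig = (2; 1)
  {1,5}:  v_{1} + v_{5} = v_{0} + v_{6} — sig = (2; 1,1)
  {0,3,8}:  v_{0} + v_{3} + v_{8} = 0 — sig = (3; —)
  {3,5,8}:  v_{3} + v_{5} + v_{8} = v_{2} — sig = (3; 1)

Signatures (|P|; sorted positive RHS coefficients), sorted:
    |P|=2: 8 collections, coeffs (), (), (1), (1), (1), (1), (1), (1,1)
    |P|=3: 2 collections, coeffs (), (1)


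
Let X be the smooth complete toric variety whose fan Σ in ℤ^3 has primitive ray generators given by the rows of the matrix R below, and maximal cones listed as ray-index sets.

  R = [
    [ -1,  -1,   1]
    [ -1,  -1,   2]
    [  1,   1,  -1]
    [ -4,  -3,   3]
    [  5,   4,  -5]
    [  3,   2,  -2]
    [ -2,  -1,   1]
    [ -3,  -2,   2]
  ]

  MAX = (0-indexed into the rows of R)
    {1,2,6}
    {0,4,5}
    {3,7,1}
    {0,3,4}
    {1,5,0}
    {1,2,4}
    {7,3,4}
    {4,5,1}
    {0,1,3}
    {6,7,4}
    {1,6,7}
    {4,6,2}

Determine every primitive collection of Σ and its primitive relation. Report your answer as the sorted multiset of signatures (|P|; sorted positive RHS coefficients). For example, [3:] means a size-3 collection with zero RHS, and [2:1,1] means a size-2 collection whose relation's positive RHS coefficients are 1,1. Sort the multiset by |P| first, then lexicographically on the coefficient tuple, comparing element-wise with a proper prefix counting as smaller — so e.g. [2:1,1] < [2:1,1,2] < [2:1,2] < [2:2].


Minimal non-faces — 14 found among 8 rays, 12 max cones:

  P={0,2}:  v_{0} + v_{2} = 0  →  sig = [2:]
  P={5,7}:  v_{5} + v_{7} = 0  →  sig = [2:]
  P={0,6}:  v_{0} + v_{6} = v_{7}  →  sig = [2:1]
  P={0,7}:  v_{0} + v_{7} = v_{3}  →  sig = [2:1]
  P={2,3}:  v_{2} + v_{3} = v_{7}  →  sig = [2:1]
  P={2,7}:  v_{2} + v_{7} = v_{6}  →  sig = [2:1]
  P={3,5}:  v_{3} + v_{5} = v_{0}  →  sig = [2:1]
  P={5,6}:  v_{5} + v_{6} = v_{2}  →  sig = [2:1]
  P={2,5}:  v_{2} + v_{5} = v_{1} + v_{4}  →  sig = [2:1,1]
  P={3,6}:  v_{3} + v_{6} = 2·v_{7}  →  sig = [2:2]
  P={1,3,4}:  v_{1} + v_{3} + v_{4} = 0  →  sig = [3:]
  P={0,1,4}:  v_{0} + v_{1} + v_{4} = v_{5}  →  sig = [3:1]
  P={1,4,7}:  v_{1} + v_{4} + v_{7} = v_{2}  →  sig = [3:1]
  P={1,4,6}:  v_{1} + v_{4} + v_{6} = 2·v_{2}  →  sig = [3:2]

Signatures (|P|; sorted positive RHS coefficients), sorted:
    |P|=2: 10 collections, coeffs (), (), (1), (1), (1), (1), (1), (1), (1,1), (2)
    |P|=3: 4 collections, coeffs (), (1), (1), (2)
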